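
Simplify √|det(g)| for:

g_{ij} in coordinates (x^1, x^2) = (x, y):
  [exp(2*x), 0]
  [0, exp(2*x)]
det(g) = exp(4*x)
√|det(g)| = exp(2*x)
Volume element: dV = exp(2*x) dx dy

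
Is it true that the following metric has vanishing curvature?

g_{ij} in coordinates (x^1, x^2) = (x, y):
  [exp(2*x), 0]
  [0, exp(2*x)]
Non-zero Christoffel symbols:
Γ^x_{x x} = 1
Γ^x_{y y} = -1
Γ^y_{x y} = 1
Ricci tensor: R_{xx} = 0, R_{xy} = 0, R_{yy} = 0
All R_{ij} vanish; in 2 dimensions the Riemann tensor is fully determined by the Ricci tensor, so R^i_{jkl} = 0: the metric is flat (curvilinear coordinates on flat space).
Yes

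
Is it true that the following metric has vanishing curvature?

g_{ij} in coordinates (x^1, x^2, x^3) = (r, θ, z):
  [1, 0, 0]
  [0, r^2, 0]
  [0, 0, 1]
Non-zero Christoffel symbols:
Γ^r_{θ θ} = -r
Γ^θ_{r θ} = 1/r
Ricci tensor: R_{rr} = 0, R_{rθ} = 0, R_{rz} = 0, R_{θθ} = 0, R_{θz} = 0, R_{zz} = 0
All R_{ij} vanish; in 3 dimensions the Riemann tensor is fully determined by the Ricci tensor, so R^i_{jkl} = 0: the metric is flat (curvilinear coordinates on flat space).
Yes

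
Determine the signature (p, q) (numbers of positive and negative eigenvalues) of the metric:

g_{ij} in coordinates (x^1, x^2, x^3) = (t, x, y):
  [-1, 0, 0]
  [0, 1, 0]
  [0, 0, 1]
The metric is diagonal, so its eigenvalues are the diagonal entries: -1, 1, 1 (at a generic point, where coordinate-dependent entries are positive).
2 positive, 1 negative.
(2, 1) - Lorentzian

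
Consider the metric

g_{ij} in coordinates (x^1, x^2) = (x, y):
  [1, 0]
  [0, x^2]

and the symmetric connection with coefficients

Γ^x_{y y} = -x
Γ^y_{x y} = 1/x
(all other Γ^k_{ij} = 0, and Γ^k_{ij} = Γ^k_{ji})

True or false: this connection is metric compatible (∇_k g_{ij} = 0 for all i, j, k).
Using ∇_k g_{ij} = ∂_k g_{ij} - Γ^m_{ki} g_{mj} - Γ^m_{kj} g_{im}:
e.g. ∇_x g_{yy} = (2*x) - (x) - (x) = 0
Every component ∇_k g_{ij} vanishes: the connection is metric compatible.
True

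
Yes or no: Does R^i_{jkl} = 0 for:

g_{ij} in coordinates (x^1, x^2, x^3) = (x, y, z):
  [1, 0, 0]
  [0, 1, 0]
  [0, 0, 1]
All metric components are constant, so every Christoffel symbol vanishes and R^i_{jkl} = 0.
Yes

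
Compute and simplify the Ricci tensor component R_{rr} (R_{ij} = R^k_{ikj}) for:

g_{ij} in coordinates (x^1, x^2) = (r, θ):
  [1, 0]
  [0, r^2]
Non-zero Christoffel symbols (Γ^k_{ij} = Γ^k_{ji}):
Γ^r_{θ θ} = -r
Γ^θ_{r θ} = 1/r
R^r_{r r r} = 0 (a repeated index in an antisymmetric pair)
R^θ_{r θ r} = ∂_θ Γ^θ_{r r} - ∂_r Γ^θ_{r θ} + Γ^θ_{θ m} Γ^m_{r r} - Γ^θ_{r m} Γ^m_{r θ}
  = (0) - (-1/r^2) + (0) - (1/r^2) = 0
R_{rr} = R^r_{r r r} + R^θ_{r θ r} = (0) + (0) = 0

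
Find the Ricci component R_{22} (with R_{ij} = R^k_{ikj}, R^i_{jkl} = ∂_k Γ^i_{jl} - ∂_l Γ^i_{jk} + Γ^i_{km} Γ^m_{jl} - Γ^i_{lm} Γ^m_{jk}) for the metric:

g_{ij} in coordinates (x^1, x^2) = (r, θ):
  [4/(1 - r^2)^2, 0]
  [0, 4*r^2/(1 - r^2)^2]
Non-zero Christoffel symbols (Γ^k_{ij} = Γ^k_{ji}):
Γ^r_{r r} = 2*r/(1 - r^2)
Γ^r_{θ θ} = (r^3 + r)/(r^2 - 1)
Γ^θ_{r θ} = (-r^2 - 1)/(r^3 - r)
R^r_{θ r θ} = ∂_r Γ^r_{θ θ} - ∂_θ Γ^r_{θ r} + Γ^r_{r m} Γ^m_{θ θ} - Γ^r_{θ m} Γ^m_{θ r}
  = ((r^4 - 4*r^2 - 1)/(r^2 - 1)^2) - (0) + (-2*r^2*(r^2 + 1)/(r^2 - 1)^2) - (-(r^2 + 1)^2/(r^2 - 1)^2) = -4*r^2/(r^2 - 1)^2
R^θ_{θ θ θ} = 0 (a repeated index in an antisymmetric pair)
R_{θθ} = R^r_{θ r θ} + R^θ_{θ θ θ} = (-4*r^2/(r^2 - 1)^2) + (0) = -4*r^2/(r^2 - 1)^2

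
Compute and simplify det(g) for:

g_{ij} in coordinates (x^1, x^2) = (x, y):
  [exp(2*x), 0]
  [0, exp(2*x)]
For a 2×2 metric: det(g) = g_{11}·g_{22} - g_{12}·g_{21}
= (exp(2*x))·(exp(2*x)) - (0)·(0)
= exp(4*x) - 0
det(g) = exp(4*x)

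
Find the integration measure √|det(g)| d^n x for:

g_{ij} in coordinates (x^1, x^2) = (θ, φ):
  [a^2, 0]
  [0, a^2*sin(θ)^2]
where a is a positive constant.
det(g) = a^4*sin(θ)^2
√|det(g)| = a^2*sin(θ) (taking 0 < θ < π so that |sin(θ)| = sin(θ))
Volume element: dV = a^2*sin(θ) dθ dφ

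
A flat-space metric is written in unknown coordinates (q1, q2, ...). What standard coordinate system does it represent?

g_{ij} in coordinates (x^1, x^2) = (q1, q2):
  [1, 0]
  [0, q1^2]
The line element ds^2 = dq1^2 + q1^2 dq2^2 is dr^2 + r^2 dθ^2 with q1 = r, q2 = θ.
polar coordinates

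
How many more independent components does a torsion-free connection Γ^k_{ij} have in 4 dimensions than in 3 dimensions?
Independent components in n dimensions: n × n(n+1)/2 = n^2(n+1)/2.
4D: 4 × 10 = 40
3D: 3 × 6 = 18
Difference = 40 - 18 = 22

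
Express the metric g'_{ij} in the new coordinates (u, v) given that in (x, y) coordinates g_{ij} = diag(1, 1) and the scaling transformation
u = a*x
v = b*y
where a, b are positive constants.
Invert the transformation: x = u/a, y = v/b
g'_{ij} = (∂x^k/∂x'^i)(∂x^l/∂x'^j) g_{kl}; with g_{kl} = δ_{kl} this is Σ_k (∂x^k/∂x'^i)(∂x^k/∂x'^j).
Jacobian: ∂x/∂u = 1/a, ∂x/∂v = 0, ∂y/∂u = 0, ∂y/∂v = 1/b
g'_{uu} = (1/a)(1/a) + (0)(0) = 1/a^2
g'_{uv} = (1/a)(0) + (0)(1/b) = 0
g'_{vv} = (0)(0) + (1/b)(1/b) = 1/b^2
g'_{ij} = diag(1/a^2, 1/b^2)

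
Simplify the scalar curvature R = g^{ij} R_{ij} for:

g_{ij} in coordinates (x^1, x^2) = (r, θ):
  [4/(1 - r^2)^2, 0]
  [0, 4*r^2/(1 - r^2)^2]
Non-zero Christoffel symbols (Γ^k_{ij} = Γ^k_{ji}):
Γ^r_{r r} = 2*r/(1 - r^2)
Γ^r_{θ θ} = (r^3 + r)/(r^2 - 1)
Γ^θ_{r θ} = (-r^2 - 1)/(r^3 - r)
Ricci tensor (R_{ij} = R^k_{ikj}): R_{rr} = -4/(r^2 - 1)^2, R_{rθ} = 0, R_{θθ} = -4*r^2/(r^2 - 1)^2
Inverse metric: g^{rr} = (1 - r^2)^2/4, g^{θθ} = (1 - r^2)^2/(4*r^2)
R = g^{ij} R_{ij} = ((1 - r^2)^2/4)(-4/(r^2 - 1)^2) + ((1 - r^2)^2/(4*r^2))(-4*r^2/(r^2 - 1)^2) = -2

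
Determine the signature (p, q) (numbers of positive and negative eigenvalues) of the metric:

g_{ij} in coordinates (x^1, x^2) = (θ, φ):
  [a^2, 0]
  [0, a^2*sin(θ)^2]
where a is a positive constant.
The metric is diagonal, so its eigenvalues are the diagonal entries: a^2, a^2*sin(θ)^2 (at a generic point, where coordinate-dependent entries are positive).
2 positive, 0 negative.
(2, 0) - Riemannian (positive definite)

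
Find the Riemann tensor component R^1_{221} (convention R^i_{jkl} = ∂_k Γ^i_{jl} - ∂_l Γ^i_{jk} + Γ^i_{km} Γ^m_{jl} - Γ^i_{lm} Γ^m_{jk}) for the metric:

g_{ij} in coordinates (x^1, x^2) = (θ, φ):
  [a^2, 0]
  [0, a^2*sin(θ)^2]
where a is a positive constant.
Non-zero Christoffel symbols (Γ^k_{ij} = Γ^k_{ji}):
Γ^θ_{φ φ} = -sin(2*θ)/2
Γ^φ_{θ φ} = 1/tan(θ)
R^θ_{φ φ θ} = ∂_φ Γ^θ_{φ θ} - ∂_θ Γ^θ_{φ φ} + Γ^θ_{φ m} Γ^m_{φ θ} - Γ^θ_{θ m} Γ^m_{φ φ}
  = (0) - (-cos(2*θ)) + (-cos(θ)^2) - (0) = -sin(θ)^2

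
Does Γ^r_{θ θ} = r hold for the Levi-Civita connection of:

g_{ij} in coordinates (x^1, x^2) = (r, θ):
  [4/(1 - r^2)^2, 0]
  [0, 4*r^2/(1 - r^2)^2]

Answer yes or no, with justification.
Γ^r_{θ θ} = (1/2) g^{rr} (∂_θ g_{rθ} + ∂_θ g_{rθ} - ∂_r g_{θθ}) = (1/2)((1 - r^2)^2/4)((0) + (0) - (-8*(r^3 + r)/(r^2 - 1)^3)) = (r^3 + r)/(r^2 - 1)
This differs from the proposed value r.
No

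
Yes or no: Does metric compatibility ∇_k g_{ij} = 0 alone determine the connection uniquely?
One also needs vanishing torsion; metric compatibility plus torsion-freeness singles out the Levi-Civita connection.
No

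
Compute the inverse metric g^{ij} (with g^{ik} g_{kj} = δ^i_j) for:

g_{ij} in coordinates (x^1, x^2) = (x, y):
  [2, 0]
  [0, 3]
The metric is diagonal, so g^{ij} is diagonal with entries 1/g_{ii}: diag(1/2, 1/3).
g^{ij}:
  [1/2, 0]
  [0, 1/3]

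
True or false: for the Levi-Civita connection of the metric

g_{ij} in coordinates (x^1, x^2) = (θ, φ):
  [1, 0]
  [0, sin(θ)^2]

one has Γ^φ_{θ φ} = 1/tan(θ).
Γ^φ_{θ φ} = (1/2) g^{φφ} (∂_θ g_{φφ} + ∂_φ g_{φθ} - ∂_φ g_{θφ}) = (1/2)(1/sin(θ)^2)((sin(2*θ)) + (0) - (0)) = 1/tan(θ)
This equals the proposed value 1/tan(θ).
True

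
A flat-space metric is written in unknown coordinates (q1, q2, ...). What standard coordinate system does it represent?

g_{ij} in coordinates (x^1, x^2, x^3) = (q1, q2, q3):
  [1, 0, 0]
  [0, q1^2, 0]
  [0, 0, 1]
The line element ds^2 = dq1^2 + q1^2 dq2^2 + dq3^2 is dr^2 + r^2 dθ^2 + dz^2 with q1 = r, q2 = θ, q3 = z.
cylindrical coordinates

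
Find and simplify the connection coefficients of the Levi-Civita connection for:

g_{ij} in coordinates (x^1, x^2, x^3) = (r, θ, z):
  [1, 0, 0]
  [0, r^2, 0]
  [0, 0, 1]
Using Γ^k_{ij} = (1/2) g^{km} (∂_i g_{mj} + ∂_j g_{mi} - ∂_m g_{ij}); the metric is diagonal, so only the m = k term contributes.
Non-zero symbols (using the symmetry Γ^k_{ij} = Γ^k_{ji}):
Γ^r_{θ θ} = (1/2) g^{rr} (∂_θ g_{rθ} + ∂_θ g_{rθ} - ∂_r g_{θθ}) = (1/2)(1)((0) + (0) - (2*r)) = -r
Γ^θ_{r θ} = (1/2) g^{θθ} (∂_r g_{θθ} + ∂_θ g_{θr} - ∂_θ g_{rθ}) = (1/2)(1/r^2)((2*r) + (0) - (0)) = 1/r
All other Christoffel symbols are zero.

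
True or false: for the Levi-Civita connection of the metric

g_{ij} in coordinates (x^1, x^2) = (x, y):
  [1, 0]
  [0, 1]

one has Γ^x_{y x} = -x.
Γ^x_{y x} = (1/2) g^{xx} (∂_y g_{xx} + ∂_x g_{xy} - ∂_x g_{yx}) = (1/2)(1)((0) + (0) - (0)) = 0
This differs from the proposed value -x.
False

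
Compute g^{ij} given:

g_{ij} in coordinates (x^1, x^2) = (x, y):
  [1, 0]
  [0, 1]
The metric is diagonal, so g^{ij} is diagonal with entries 1/g_{ii}: diag(1, 1).
g^{ij}:
  [1, 0]
  [0, 1]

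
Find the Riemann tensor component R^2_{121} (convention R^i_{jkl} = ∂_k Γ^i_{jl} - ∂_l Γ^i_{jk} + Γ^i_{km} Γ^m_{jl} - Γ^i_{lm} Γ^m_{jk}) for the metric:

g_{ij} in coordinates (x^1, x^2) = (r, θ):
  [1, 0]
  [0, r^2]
Non-zero Christoffel symbols (Γ^k_{ij} = Γ^k_{ji}):
Γ^r_{θ θ} = -r
Γ^θ_{r θ} = 1/r
R^θ_{r θ r} = ∂_θ Γ^θ_{r r} - ∂_r Γ^θ_{r θ} + Γ^θ_{θ m} Γ^m_{r r} - Γ^θ_{r m} Γ^m_{r θ}
  = (0) - (-1/r^2) + (0) - (1/r^2) = 0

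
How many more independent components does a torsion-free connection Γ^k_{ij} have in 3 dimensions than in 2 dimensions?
Independent components in n dimensions: n × n(n+1)/2 = n^2(n+1)/2.
3D: 3 × 6 = 18
2D: 2 × 3 = 6
Difference = 18 - 6 = 12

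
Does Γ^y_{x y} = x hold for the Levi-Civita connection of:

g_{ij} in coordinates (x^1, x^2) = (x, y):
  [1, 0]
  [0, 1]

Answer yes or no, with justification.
Γ^y_{x y} = (1/2) g^{yy} (∂_x g_{yy} + ∂_y g_{yx} - ∂_y g_{xy}) = (1/2)(1)((0) + (0) - (0)) = 0
This differs from the proposed value x.
No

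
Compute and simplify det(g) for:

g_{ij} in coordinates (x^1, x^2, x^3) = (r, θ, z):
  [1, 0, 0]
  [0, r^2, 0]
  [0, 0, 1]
Diagonal metric: det(g) = g_{11}·g_{22}·g_{33}
= (1)·(r^2)·(1)
det(g) = r^2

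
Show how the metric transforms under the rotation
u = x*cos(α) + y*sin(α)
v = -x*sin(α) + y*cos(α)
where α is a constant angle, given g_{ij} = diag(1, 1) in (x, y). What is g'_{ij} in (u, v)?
Invert the transformation: x = u*cos(α) - v*sin(α), y = u*sin(α) + v*cos(α)
g'_{ij} = (∂x^k/∂x'^i)(∂x^l/∂x'^j) g_{kl}; with g_{kl} = δ_{kl} this is Σ_k (∂x^k/∂x'^i)(∂x^k/∂x'^j).
Jacobian: ∂x/∂u = cos(α), ∂x/∂v = -sin(α), ∂y/∂u = sin(α), ∂y/∂v = cos(α)
g'_{uu} = (cos(α))(cos(α)) + (sin(α))(sin(α)) = 1
g'_{uv} = (cos(α))(-sin(α)) + (sin(α))(cos(α)) = 0
g'_{vv} = (-sin(α))(-sin(α)) + (cos(α))(cos(α)) = 1
g'_{ij} = diag(1, 1)
The Euclidean metric is invariant under rotations.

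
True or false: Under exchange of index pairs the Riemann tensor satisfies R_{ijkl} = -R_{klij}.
The pair-exchange symmetry has a plus sign: R_{ijkl} = +R_{klij}.
False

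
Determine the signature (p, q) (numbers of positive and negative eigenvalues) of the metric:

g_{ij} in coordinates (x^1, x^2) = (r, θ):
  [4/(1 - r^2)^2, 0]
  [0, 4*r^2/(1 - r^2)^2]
The metric is diagonal, so its eigenvalues are the diagonal entries: 4/(1 - r^2)^2, 4*r^2/(1 - r^2)^2 (at a generic point, where coordinate-dependent entries are positive).
2 positive, 0 negative.
(2, 0) - Riemannian (positive definite)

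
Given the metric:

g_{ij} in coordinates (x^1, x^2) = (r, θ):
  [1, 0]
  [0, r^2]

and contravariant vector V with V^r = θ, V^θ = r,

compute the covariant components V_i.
V_i = g_{ij} V^j:
V_r = (1)(θ) + (0)(r) = θ
V_θ = (0)(θ) + (r^2)(r) = r^3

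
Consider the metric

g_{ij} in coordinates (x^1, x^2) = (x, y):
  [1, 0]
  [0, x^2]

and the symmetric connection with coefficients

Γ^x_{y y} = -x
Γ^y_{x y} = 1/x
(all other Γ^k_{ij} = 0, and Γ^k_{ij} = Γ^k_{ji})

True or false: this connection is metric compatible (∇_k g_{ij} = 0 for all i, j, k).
Using ∇_k g_{ij} = ∂_k g_{ij} - Γ^m_{ki} g_{mj} - Γ^m_{kj} g_{im}:
e.g. ∇_x g_{yy} = (2*x) - (x) - (x) = 0
Every component ∇_k g_{ij} vanishes: the connection is metric compatible.
True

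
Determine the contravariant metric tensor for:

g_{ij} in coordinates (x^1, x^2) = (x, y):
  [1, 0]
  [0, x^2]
The metric is diagonal, so g^{ij} is diagonal with entries 1/g_{ii}: diag(1, 1/(x^2)).
g^{ij}:
  [1, 0]
  [0, 1/x^2]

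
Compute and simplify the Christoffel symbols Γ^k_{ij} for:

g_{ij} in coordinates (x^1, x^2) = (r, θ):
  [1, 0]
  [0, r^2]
Using Γ^k_{ij} = (1/2) g^{km} (∂_i g_{mj} + ∂_j g_{mi} - ∂_m g_{ij}); the metric is diagonal, so only the m = k term contributes.
Non-zero symbols (using the symmetry Γ^k_{ij} = Γ^k_{ji}):
Γ^r_{θ θ} = (1/2) g^{rr} (∂_θ g_{rθ} + ∂_θ g_{rθ} - ∂_r g_{θθ}) = (1/2)(1)((0) + (0) - (2*r)) = -r
Γ^θ_{r θ} = (1/2) g^{θθ} (∂_r g_{θθ} + ∂_θ g_{θr} - ∂_θ g_{rθ}) = (1/2)(1/r^2)((2*r) + (0) - (0)) = 1/r
All other Christoffel symbols are zero.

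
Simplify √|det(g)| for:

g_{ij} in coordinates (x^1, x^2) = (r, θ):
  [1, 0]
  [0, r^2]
det(g) = r^2
√|det(g)| = r
Volume element: dV = r dr dθ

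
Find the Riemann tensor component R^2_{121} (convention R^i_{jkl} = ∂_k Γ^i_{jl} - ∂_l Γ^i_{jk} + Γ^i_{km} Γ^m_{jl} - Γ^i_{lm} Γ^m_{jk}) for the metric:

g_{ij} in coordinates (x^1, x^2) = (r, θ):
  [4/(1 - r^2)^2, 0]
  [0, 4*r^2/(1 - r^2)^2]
Non-zero Christoffel symbols (Γ^k_{ij} = Γ^k_{ji}):
Γ^r_{r r} = 2*r/(1 - r^2)
Γ^r_{θ θ} = (r^3 + r)/(r^2 - 1)
Γ^θ_{r θ} = (-r^2 - 1)/(r^3 - r)
R^θ_{r θ r} = ∂_θ Γ^θ_{r r} - ∂_r Γ^θ_{r θ} + Γ^θ_{θ m} Γ^m_{r r} - Γ^θ_{r m} Γ^m_{r θ}
  = (0) - ((r^4 + 4*r^2 - 1)/(r^3 - r)^2) + (2*(r^2 + 1)/(r^2 - 1)^2) - ((r^2 + 1)^2/(r^3 - r)^2) = -4/(r^2 - 1)^2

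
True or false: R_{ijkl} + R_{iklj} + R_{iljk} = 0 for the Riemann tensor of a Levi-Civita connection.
This is the first (algebraic) Bianchi identity.
True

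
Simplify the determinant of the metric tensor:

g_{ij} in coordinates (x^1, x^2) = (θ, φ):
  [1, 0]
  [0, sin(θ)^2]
For a 2×2 metric: det(g) = g_{11}·g_{22} - g_{12}·g_{21}
= (1)·(sin(θ)^2) - (0)·(0)
= sin(θ)^2 - 0
det(g) = sin(θ)^2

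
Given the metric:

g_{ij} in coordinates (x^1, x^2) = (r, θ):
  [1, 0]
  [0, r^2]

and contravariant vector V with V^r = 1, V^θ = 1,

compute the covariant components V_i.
V_i = g_{ij} V^j:
V_r = (1)(1) + (0)(1) = 1
V_θ = (0)(1) + (r^2)(1) = r^2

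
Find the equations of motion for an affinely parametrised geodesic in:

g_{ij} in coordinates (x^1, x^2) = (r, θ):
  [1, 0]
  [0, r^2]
Geodesic equation: d^2x^k/dλ^2 + Γ^k_{ij} (dx^i/dλ)(dx^j/dλ) = 0.
Non-zero Christoffel symbols:
Γ^r_{θ θ} = -r
Γ^θ_{r θ} = 1/r
Substituting (the symmetric pair Γ^k_{ij}, Γ^k_{ji} combines into a factor 2):
d^2r/dλ^2 - r (dθ/dλ)^2 = 0
d^2θ/dλ^2 + (2/r) (dr/dλ)(dθ/dλ) = 0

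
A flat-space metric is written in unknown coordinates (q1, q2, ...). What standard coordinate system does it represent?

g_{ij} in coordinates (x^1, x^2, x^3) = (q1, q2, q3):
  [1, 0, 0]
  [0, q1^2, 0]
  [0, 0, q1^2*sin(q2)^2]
The line element ds^2 = dq1^2 + q1^2 dq2^2 + q1^2 sin(q2)^2 dq3^2 is dr^2 + r^2 dθ^2 + r^2 sin(θ)^2 dφ^2 with q1 = r, q2 = θ, q3 = φ.
spherical coordinates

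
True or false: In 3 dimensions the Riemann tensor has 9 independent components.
n^2(n^2-1)/12 = 9·8/12 = 6 independent components for n = 3.
False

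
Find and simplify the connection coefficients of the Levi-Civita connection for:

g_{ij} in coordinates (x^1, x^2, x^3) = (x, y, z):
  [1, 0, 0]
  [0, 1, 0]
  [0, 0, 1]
Using Γ^k_{ij} = (1/2) g^{km} (∂_i g_{mj} + ∂_j g_{mi} - ∂_m g_{ij}); the metric is diagonal, so only the m = k term contributes.
Every metric component is constant, so all ∂_m g_{ij} = 0 and every Christoffel symbol vanishes.
All Christoffel symbols are zero.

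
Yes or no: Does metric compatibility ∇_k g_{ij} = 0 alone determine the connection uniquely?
One also needs vanishing torsion; metric compatibility plus torsion-freeness singles out the Levi-Civita connection.
No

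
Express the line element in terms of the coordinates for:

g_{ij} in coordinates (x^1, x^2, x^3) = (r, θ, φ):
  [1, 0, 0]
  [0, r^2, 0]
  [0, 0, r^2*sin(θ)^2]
ds^2 = g_{ij} dx^i dx^j; only the non-zero components contribute.
ds^2 = dr^2 + r^2 dθ^2 + r^2*sin(θ)^2 dφ^2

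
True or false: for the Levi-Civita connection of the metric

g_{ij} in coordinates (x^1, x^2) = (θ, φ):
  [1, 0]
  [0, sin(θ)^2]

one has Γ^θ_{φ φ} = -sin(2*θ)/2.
Γ^θ_{φ φ} = (1/2) g^{θθ} (∂_φ g_{θφ} + ∂_φ g_{θφ} - ∂_θ g_{φφ}) = (1/2)(1)((0) + (0) - (sin(2*θ))) = -sin(2*θ)/2
This equals the proposed value -sin(2*θ)/2.
True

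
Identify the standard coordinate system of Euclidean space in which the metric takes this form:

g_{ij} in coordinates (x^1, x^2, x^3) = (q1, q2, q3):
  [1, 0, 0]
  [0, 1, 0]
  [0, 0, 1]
All components are constant and the metric is the identity, i.e. orthonormal rectilinear coordinates.
Cartesian (3D) coordinates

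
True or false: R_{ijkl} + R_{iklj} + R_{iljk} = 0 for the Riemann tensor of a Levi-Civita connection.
This is the first (algebraic) Bianchi identity.
True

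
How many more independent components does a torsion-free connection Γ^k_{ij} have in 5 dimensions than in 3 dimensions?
Independent components in n dimensions: n × n(n+1)/2 = n^2(n+1)/2.
5D: 5 × 15 = 75
3D: 3 × 6 = 18
Difference = 75 - 18 = 57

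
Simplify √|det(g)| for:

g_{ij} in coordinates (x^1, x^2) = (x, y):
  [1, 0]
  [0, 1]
det(g) = 1
√|det(g)| = 1
Volume element: dV = 1 dx dy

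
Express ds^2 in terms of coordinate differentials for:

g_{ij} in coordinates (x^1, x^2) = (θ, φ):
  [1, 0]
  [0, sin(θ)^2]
ds^2 = g_{ij} dx^i dx^j; only the non-zero components contribute.
ds^2 = dθ^2 + sin(θ)^2 dφ^2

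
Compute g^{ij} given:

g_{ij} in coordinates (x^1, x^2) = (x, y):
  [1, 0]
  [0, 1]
The metric is diagonal, so g^{ij} is diagonal with entries 1/g_{ii}: diag(1, 1).
g^{ij}:
  [1, 0]
  [0, 1]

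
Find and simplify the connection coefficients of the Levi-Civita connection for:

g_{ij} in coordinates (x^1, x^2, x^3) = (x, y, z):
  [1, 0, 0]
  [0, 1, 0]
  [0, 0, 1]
Using Γ^k_{ij} = (1/2) g^{km} (∂_i g_{mj} + ∂_j g_{mi} - ∂_m g_{ij}); the metric is diagonal, so only the m = k term contributes.
Every metric component is constant, so all ∂_m g_{ij} = 0 and every Christoffel symbol vanishes.
All Christoffel symbols are zero.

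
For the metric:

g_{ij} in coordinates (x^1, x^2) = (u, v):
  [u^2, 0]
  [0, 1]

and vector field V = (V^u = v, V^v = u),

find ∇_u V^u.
Non-zero Christoffel symbols:
Γ^u_{u u} = 1/u
∇_u V^u = ∂_u V^u + Γ^u_{u j} V^j
  = (0) + (1/u)(v) + (0)(u)
  = v/u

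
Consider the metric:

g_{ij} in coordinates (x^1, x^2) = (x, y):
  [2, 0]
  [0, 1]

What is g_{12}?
With x^1 = x, x^2 = y, g_{12} = g_{xy} is the row-1, column-2 entry of the matrix.
g_{12} = 0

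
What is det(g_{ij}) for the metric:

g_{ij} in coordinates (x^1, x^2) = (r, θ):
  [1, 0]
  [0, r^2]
For a 2×2 metric: det(g) = g_{11}·g_{22} - g_{12}·g_{21}
= (1)·(r^2) - (0)·(0)
= r^2 - 0
det(g) = r^2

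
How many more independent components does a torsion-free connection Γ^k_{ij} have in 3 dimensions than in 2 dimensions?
Independent components in n dimensions: n × n(n+1)/2 = n^2(n+1)/2.
3D: 3 × 6 = 18
2D: 2 × 3 = 6
Difference = 18 - 6 = 12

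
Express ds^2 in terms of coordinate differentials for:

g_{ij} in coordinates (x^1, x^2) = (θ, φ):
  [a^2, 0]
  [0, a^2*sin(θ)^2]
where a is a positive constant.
ds^2 = g_{ij} dx^i dx^j; only the non-zero components contribute.
ds^2 = a^2 dθ^2 + a^2*sin(θ)^2 dφ^2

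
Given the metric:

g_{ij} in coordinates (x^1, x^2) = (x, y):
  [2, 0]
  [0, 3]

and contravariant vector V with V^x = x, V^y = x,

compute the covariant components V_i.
V_i = g_{ij} V^j:
V_x = (2)(x) + (0)(x) = 2*x
V_y = (0)(x) + (3)(x) = 3*x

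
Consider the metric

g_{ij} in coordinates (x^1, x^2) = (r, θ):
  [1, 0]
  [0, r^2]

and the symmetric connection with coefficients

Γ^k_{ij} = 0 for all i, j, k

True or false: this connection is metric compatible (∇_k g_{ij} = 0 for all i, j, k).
Using ∇_k g_{ij} = ∂_k g_{ij} - Γ^m_{ki} g_{mj} - Γ^m_{kj} g_{im}:
∇_r g_{θθ} = (2*r) - (0) - (0) = 2*r ≠ 0
So the connection is not metric compatible (it is not the Levi-Civita connection).
False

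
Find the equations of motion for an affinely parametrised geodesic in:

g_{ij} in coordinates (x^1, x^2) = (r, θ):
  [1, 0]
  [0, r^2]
Geodesic equation: d^2x^k/dλ^2 + Γ^k_{ij} (dx^i/dλ)(dx^j/dλ) = 0.
Non-zero Christoffel symbols:
Γ^r_{θ θ} = -r
Γ^θ_{r θ} = 1/r
Substituting (the symmetric pair Γ^k_{ij}, Γ^k_{ji} combines into a factor 2):
d^2r/dλ^2 - r (dθ/dλ)^2 = 0
d^2θ/dλ^2 + (2/r) (dr/dλ)(dθ/dλ) = 0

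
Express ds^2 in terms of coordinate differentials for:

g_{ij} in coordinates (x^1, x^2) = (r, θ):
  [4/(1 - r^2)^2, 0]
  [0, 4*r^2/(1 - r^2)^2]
ds^2 = g_{ij} dx^i dx^j; only the non-zero components contribute.
ds^2 = (4/(1 - r^2)^2) dr^2 + (4*r^2/(1 - r^2)^2) dθ^2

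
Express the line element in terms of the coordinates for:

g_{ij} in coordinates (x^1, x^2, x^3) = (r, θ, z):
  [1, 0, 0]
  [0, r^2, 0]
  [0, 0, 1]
ds^2 = g_{ij} dx^i dx^j; only the non-zero components contribute.
ds^2 = dr^2 + r^2 dθ^2 + dz^2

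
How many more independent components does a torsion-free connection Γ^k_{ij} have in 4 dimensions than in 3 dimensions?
Independent components in n dimensions: n × n(n+1)/2 = n^2(n+1)/2.
4D: 4 × 10 = 40
3D: 3 × 6 = 18
Difference = 40 - 18 = 22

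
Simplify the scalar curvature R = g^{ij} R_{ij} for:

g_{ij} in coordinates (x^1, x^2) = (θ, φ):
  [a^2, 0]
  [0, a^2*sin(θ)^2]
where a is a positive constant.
Non-zero Christoffel symbols (Γ^k_{ij} = Γ^k_{ji}):
Γ^θ_{φ φ} = -sin(2*θ)/2
Γ^φ_{θ φ} = 1/tan(θ)
Ricci tensor (R_{ij} = R^k_{ikj}): R_{θθ} = 1, R_{θφ} = 0, R_{φφ} = sin(θ)^2
Inverse metric: g^{θθ} = 1/a^2, g^{φφ} = 1/(a^2*sin(θ)^2)
R = g^{ij} R_{ij} = (1/a^2)(1) + (1/(a^2*sin(θ)^2))(sin(θ)^2) = 2/a^2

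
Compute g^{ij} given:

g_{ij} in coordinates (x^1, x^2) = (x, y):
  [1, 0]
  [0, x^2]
The metric is diagonal, so g^{ij} is diagonal with entries 1/g_{ii}: diag(1, 1/(x^2)).
g^{ij}:
  [1, 0]
  [0, 1/x^2]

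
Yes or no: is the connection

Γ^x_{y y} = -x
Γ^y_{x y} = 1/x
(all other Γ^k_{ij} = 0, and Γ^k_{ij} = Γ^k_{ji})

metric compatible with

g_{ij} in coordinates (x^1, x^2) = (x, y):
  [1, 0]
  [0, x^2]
Using ∇_k g_{ij} = ∂_k g_{ij} - Γ^m_{ki} g_{mj} - Γ^m_{kj} g_{im}:
e.g. ∇_x g_{yy} = (2*x) - (x) - (x) = 0
Every component ∇_k g_{ij} vanishes: the connection is metric compatible.
Yes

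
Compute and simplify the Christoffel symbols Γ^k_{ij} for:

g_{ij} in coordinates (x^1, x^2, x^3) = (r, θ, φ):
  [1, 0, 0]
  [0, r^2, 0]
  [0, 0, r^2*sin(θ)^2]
Using Γ^k_{ij} = (1/2) g^{km} (∂_i g_{mj} + ∂_j g_{mi} - ∂_m g_{ij}); the metric is diagonal, so only the m = k term contributes.
Non-zero symbols (using the symmetry Γ^k_{ij} = Γ^k_{ji}):
Γ^r_{θ θ} = (1/2) g^{rr} (∂_θ g_{rθ} + ∂_θ g_{rθ} - ∂_r g_{θθ}) = (1/2)(1)((0) + (0) - (2*r)) = -r
Γ^r_{φ φ} = (1/2) g^{rr} (∂_φ g_{rφ} + ∂_φ g_{rφ} - ∂_r g_{φφ}) = (1/2)(1)((0) + (0) - (2*r*sin(θ)^2)) = -r*sin(θ)^2
Γ^θ_{r θ} = (1/2) g^{θθ} (∂_r g_{θθ} + ∂_θ g_{θr} - ∂_θ g_{rθ}) = (1/2)(1/r^2)((2*r) + (0) - (0)) = 1/r
Γ^θ_{φ φ} = (1/2) g^{θθ} (∂_φ g_{θφ} + ∂_φ g_{θφ} - ∂_θ g_{φφ}) = (1/2)(1/r^2)((0) + (0) - (r^2*sin(2*θ))) = -sin(2*θ)/2
Γ^φ_{r φ} = (1/2) g^{φφ} (∂_r g_{φφ} + ∂_φ g_{φr} - ∂_φ g_{rφ}) = (1/2)(1/(r^2*sin(θ)^2))((2*r*sin(θ)^2) + (0) - (0)) = 1/r
Γ^φ_{θ φ} = (1/2) g^{φφ} (∂_θ g_{φφ} + ∂_φ g_{φθ} - ∂_φ g_{θφ}) = (1/2)(1/(r^2*sin(θ)^2))((r^2*sin(2*θ)) + (0) - (0)) = 1/tan(θ)
All other Christoffel symbols are zero.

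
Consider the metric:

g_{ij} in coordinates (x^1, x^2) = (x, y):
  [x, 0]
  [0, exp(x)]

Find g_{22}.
With x^1 = x, x^2 = y, g_{22} = g_{yy} is the row-2, column-2 entry of the matrix.
g_{22} = exp(x)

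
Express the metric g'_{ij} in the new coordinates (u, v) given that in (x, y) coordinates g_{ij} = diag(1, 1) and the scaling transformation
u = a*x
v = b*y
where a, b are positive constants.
Invert the transformation: x = u/a, y = v/b
g'_{ij} = (∂x^k/∂x'^i)(∂x^l/∂x'^j) g_{kl}; with g_{kl} = δ_{kl} this is Σ_k (∂x^k/∂x'^i)(∂x^k/∂x'^j).
Jacobian: ∂x/∂u = 1/a, ∂x/∂v = 0, ∂y/∂u = 0, ∂y/∂v = 1/b
g'_{uu} = (1/a)(1/a) + (0)(0) = 1/a^2
g'_{uv} = (1/a)(0) + (0)(1/b) = 0
g'_{vv} = (0)(0) + (1/b)(1/b) = 1/b^2
g'_{ij} = diag(1/a^2, 1/b^2)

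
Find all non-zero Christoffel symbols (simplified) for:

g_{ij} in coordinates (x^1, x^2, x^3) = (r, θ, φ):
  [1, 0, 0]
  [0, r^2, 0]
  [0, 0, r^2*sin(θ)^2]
Using Γ^k_{ij} = (1/2) g^{km} (∂_i g_{mj} + ∂_j g_{mi} - ∂_m g_{ij}); the metric is diagonal, so only the m = k term contributes.
Non-zero symbols (using the symmetry Γ^k_{ij} = Γ^k_{ji}):
Γ^r_{θ θ} = (1/2) g^{rr} (∂_θ g_{rθ} + ∂_θ g_{rθ} - ∂_r g_{θθ}) = (1/2)(1)((0) + (0) - (2*r)) = -r
Γ^r_{φ φ} = (1/2) g^{rr} (∂_φ g_{rφ} + ∂_φ g_{rφ} - ∂_r g_{φφ}) = (1/2)(1)((0) + (0) - (2*r*sin(θ)^2)) = -r*sin(θ)^2
Γ^θ_{r θ} = (1/2) g^{θθ} (∂_r g_{θθ} + ∂_θ g_{θr} - ∂_θ g_{rθ}) = (1/2)(1/r^2)((2*r) + (0) - (0)) = 1/r
Γ^θ_{φ φ} = (1/2) g^{θθ} (∂_φ g_{θφ} + ∂_φ g_{θφ} - ∂_θ g_{φφ}) = (1/2)(1/r^2)((0) + (0) - (r^2*sin(2*θ))) = -sin(2*θ)/2
Γ^φ_{r φ} = (1/2) g^{φφ} (∂_r g_{φφ} + ∂_φ g_{φr} - ∂_φ g_{rφ}) = (1/2)(1/(r^2*sin(θ)^2))((2*r*sin(θ)^2) + (0) - (0)) = 1/r
Γ^φ_{θ φ} = (1/2) g^{φφ} (∂_θ g_{φφ} + ∂_φ g_{φθ} - ∂_φ g_{θφ}) = (1/2)(1/(r^2*sin(θ)^2))((r^2*sin(2*θ)) + (0) - (0)) = 1/tan(θ)
All other Christoffel symbols are zero.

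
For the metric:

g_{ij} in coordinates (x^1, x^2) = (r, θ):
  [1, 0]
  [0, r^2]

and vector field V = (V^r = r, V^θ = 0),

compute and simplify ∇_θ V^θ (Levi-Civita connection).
Non-zero Christoffel symbols:
Γ^r_{θ θ} = -r
Γ^θ_{r θ} = 1/r
∇_θ V^θ = ∂_θ V^θ + Γ^θ_{θ j} V^j
  = (0) + (1/r)(r) + (0)(0)
  = 1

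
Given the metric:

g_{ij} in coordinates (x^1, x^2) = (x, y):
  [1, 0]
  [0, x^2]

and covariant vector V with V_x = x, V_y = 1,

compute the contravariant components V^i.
Inverse metric (diagonal): g^{xx} = 1, g^{yy} = 1/x^2
V^i = g^{ij} V_j:
V^x = (1)(x) + (0)(1) = x
V^y = (0)(x) + (1/x^2)(1) = 1/x^2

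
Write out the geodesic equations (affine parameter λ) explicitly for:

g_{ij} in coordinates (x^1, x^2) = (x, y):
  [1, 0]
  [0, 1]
Geodesic equation: d^2x^k/dλ^2 + Γ^k_{ij} (dx^i/dλ)(dx^j/dλ) = 0.
All Christoffel symbols vanish, so the geodesics are straight lines:
d^2x/dλ^2 = 0
d^2y/dλ^2 = 0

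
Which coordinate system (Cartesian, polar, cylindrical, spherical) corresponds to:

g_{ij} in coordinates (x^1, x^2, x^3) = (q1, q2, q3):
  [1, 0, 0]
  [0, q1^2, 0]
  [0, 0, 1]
The line element ds^2 = dq1^2 + q1^2 dq2^2 + dq3^2 is dr^2 + r^2 dθ^2 + dz^2 with q1 = r, q2 = θ, q3 = z.
cylindrical coordinates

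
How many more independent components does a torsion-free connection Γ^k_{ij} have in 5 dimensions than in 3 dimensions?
Independent components in n dimensions: n × n(n+1)/2 = n^2(n+1)/2.
5D: 5 × 15 = 75
3D: 3 × 6 = 18
Difference = 75 - 18 = 57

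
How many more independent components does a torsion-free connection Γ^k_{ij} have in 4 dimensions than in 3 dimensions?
Independent components in n dimensions: n × n(n+1)/2 = n^2(n+1)/2.
4D: 4 × 10 = 40
3D: 3 × 6 = 18
Difference = 40 - 18 = 22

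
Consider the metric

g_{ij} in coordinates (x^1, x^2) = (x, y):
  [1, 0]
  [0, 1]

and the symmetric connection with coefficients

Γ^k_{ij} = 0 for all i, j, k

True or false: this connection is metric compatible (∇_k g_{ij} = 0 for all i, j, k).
Using ∇_k g_{ij} = ∂_k g_{ij} - Γ^m_{ki} g_{mj} - Γ^m_{kj} g_{im}:
e.g. ∇_x g_{yy} = (0) - (0) - (0) = 0
Every component ∇_k g_{ij} vanishes: the connection is metric compatible.
True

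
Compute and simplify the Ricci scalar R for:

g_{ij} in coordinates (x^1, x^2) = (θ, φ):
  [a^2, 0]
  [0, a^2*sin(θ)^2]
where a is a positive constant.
Non-zero Christoffel symbols (Γ^k_{ij} = Γ^k_{ji}):
Γ^θ_{φ φ} = -sin(2*θ)/2
Γ^φ_{θ φ} = 1/tan(θ)
Ricci tensor (R_{ij} = R^k_{ikj}): R_{θθ} = 1, R_{θφ} = 0, R_{φφ} = sin(θ)^2
Inverse metric: g^{θθ} = 1/a^2, g^{φφ} = 1/(a^2*sin(θ)^2)
R = g^{ij} R_{ij} = (1/a^2)(1) + (1/(a^2*sin(θ)^2))(sin(θ)^2) = 2/a^2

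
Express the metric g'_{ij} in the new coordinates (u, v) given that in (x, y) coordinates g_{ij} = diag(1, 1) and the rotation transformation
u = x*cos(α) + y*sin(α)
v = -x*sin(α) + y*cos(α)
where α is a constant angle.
Invert the transformation: x = u*cos(α) - v*sin(α), y = u*sin(α) + v*cos(α)
g'_{ij} = (∂x^k/∂x'^i)(∂x^l/∂x'^j) g_{kl}; with g_{kl} = δ_{kl} this is Σ_k (∂x^k/∂x'^i)(∂x^k/∂x'^j).
Jacobian: ∂x/∂u = cos(α), ∂x/∂v = -sin(α), ∂y/∂u = sin(α), ∂y/∂v = cos(α)
g'_{uu} = (cos(α))(cos(α)) + (sin(α))(sin(α)) = 1
g'_{uv} = (cos(α))(-sin(α)) + (sin(α))(cos(α)) = 0
g'_{vv} = (-sin(α))(-sin(α)) + (cos(α))(cos(α)) = 1
g'_{ij} = diag(1, 1)
The Euclidean metric is invariant under rotations.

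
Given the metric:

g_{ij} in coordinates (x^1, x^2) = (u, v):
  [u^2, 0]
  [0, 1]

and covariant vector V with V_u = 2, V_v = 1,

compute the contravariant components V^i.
Inverse metric (diagonal): g^{uu} = 1/u^2, g^{vv} = 1
V^i = g^{ij} V_j:
V^u = (1/u^2)(2) + (0)(1) = 2/u^2
V^v = (0)(2) + (1)(1) = 1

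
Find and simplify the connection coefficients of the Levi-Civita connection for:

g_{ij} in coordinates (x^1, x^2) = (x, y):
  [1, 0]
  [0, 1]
Using Γ^k_{ij} = (1/2) g^{km} (∂_i g_{mj} + ∂_j g_{mi} - ∂_m g_{ij}); the metric is diagonal, so only the m = k term contributes.
Every metric component is constant, so all ∂_m g_{ij} = 0 and every Christoffel symbol vanishes.
All Christoffel symbols are zero.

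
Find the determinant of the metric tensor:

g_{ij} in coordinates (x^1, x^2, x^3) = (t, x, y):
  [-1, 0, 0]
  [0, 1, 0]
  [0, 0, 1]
Diagonal metric: det(g) = g_{11}·g_{22}·g_{33}
= (-1)·(1)·(1)
det(g) = -1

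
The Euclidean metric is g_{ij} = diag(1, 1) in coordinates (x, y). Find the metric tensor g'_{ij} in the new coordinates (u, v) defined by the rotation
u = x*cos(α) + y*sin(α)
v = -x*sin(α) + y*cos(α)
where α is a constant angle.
Invert the transformation: x = u*cos(α) - v*sin(α), y = u*sin(α) + v*cos(α)
g'_{ij} = (∂x^k/∂x'^i)(∂x^l/∂x'^j) g_{kl}; with g_{kl} = δ_{kl} this is Σ_k (∂x^k/∂x'^i)(∂x^k/∂x'^j).
Jacobian: ∂x/∂u = cos(α), ∂x/∂v = -sin(α), ∂y/∂u = sin(α), ∂y/∂v = cos(α)
g'_{uu} = (cos(α))(cos(α)) + (sin(α))(sin(α)) = 1
g'_{uv} = (cos(α))(-sin(α)) + (sin(α))(cos(α)) = 0
g'_{vv} = (-sin(α))(-sin(α)) + (cos(α))(cos(α)) = 1
g'_{ij} = diag(1, 1)
The Euclidean metric is invariant under rotations.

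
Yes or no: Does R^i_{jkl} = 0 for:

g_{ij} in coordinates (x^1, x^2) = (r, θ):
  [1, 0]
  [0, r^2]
Non-zero Christoffel symbols:
Γ^r_{θ θ} = -r
Γ^θ_{r θ} = 1/r
Ricci tensor: R_{rr} = 0, R_{rθ} = 0, R_{θθ} = 0
All R_{ij} vanish; in 2 dimensions the Riemann tensor is fully determined by the Ricci tensor, so R^i_{jkl} = 0: the metric is flat (curvilinear coordinates on flat space).
Yes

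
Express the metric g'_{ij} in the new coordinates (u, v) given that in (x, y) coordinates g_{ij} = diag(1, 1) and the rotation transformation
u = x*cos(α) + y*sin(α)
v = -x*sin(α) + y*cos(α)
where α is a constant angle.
Invert the transformation: x = u*cos(α) - v*sin(α), y = u*sin(α) + v*cos(α)
g'_{ij} = (∂x^k/∂x'^i)(∂x^l/∂x'^j) g_{kl}; with g_{kl} = δ_{kl} this is Σ_k (∂x^k/∂x'^i)(∂x^k/∂x'^j).
Jacobian: ∂x/∂u = cos(α), ∂x/∂v = -sin(α), ∂y/∂u = sin(α), ∂y/∂v = cos(α)
g'_{uu} = (cos(α))(cos(α)) + (sin(α))(sin(α)) = 1
g'_{uv} = (cos(α))(-sin(α)) + (sin(α))(cos(α)) = 0
g'_{vv} = (-sin(α))(-sin(α)) + (cos(α))(cos(α)) = 1
g'_{ij} = diag(1, 1)
The Euclidean metric is invariant under rotations.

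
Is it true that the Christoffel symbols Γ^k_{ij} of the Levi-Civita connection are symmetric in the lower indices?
The Levi-Civita connection is torsion-free, which is exactly Γ^k_{ij} = Γ^k_{ji}.
Yes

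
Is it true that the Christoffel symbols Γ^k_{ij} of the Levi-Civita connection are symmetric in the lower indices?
The Levi-Civita connection is torsion-free, which is exactly Γ^k_{ij} = Γ^k_{ji}.
Yes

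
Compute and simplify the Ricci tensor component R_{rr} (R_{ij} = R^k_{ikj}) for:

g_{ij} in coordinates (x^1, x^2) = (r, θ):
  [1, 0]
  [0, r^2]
Non-zero Christoffel symbols (Γ^k_{ij} = Γ^k_{ji}):
Γ^r_{θ θ} = -r
Γ^θ_{r θ} = 1/r
R^r_{r r r} = 0 (a repeated index in an antisymmetric pair)
R^θ_{r θ r} = ∂_θ Γ^θ_{r r} - ∂_r Γ^θ_{r θ} + Γ^θ_{θ m} Γ^m_{r r} - Γ^θ_{r m} Γ^m_{r θ}
  = (0) - (-1/r^2) + (0) - (1/r^2) = 0
R_{rr} = R^r_{r r r} + R^θ_{r θ r} = (0) + (0) = 0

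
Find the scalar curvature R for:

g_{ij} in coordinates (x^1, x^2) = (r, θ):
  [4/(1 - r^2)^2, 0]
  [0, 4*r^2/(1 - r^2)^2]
Non-zero Christoffel symbols (Γ^k_{ij} = Γ^k_{ji}):
Γ^r_{r r} = 2*r/(1 - r^2)
Γ^r_{θ θ} = (r^3 + r)/(r^2 - 1)
Γ^θ_{r θ} = (-r^2 - 1)/(r^3 - r)
Ricci tensor (R_{ij} = R^k_{ikj}): R_{rr} = -4/(r^2 - 1)^2, R_{rθ} = 0, R_{θθ} = -4*r^2/(r^2 - 1)^2
Inverse metric: g^{rr} = (1 - r^2)^2/4, g^{θθ} = (1 - r^2)^2/(4*r^2)
R = g^{ij} R_{ij} = ((1 - r^2)^2/4)(-4/(r^2 - 1)^2) + ((1 - r^2)^2/(4*r^2))(-4*r^2/(r^2 - 1)^2) = -2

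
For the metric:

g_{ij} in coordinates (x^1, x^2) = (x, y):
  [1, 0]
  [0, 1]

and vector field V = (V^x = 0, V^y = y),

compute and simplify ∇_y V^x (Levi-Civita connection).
All Christoffel symbols are zero.
∇_y V^x = ∂_y V^x + Γ^x_{y j} V^j
  = (0) + (0)(0) + (0)(y)
  = 0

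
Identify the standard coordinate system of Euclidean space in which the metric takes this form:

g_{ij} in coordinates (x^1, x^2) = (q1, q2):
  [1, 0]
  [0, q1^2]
The line element ds^2 = dq1^2 + q1^2 dq2^2 is dr^2 + r^2 dθ^2 with q1 = r, q2 = θ.
polar coordinates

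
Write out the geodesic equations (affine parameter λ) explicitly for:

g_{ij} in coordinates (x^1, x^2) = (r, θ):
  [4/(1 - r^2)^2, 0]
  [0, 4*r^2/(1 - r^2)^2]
Geodesic equation: d^2x^k/dλ^2 + Γ^k_{ij} (dx^i/dλ)(dx^j/dλ) = 0.
Non-zero Christoffel symbols:
Γ^r_{r r} = 2*r/(1 - r^2)
Γ^r_{θ θ} = (r^3 + r)/(r^2 - 1)
Γ^θ_{r θ} = (-r^2 - 1)/(r^3 - r)
Substituting (the symmetric pair Γ^k_{ij}, Γ^k_{ji} combines into a factor 2):
d^2r/dλ^2 + (2*r/(1 - r^2)) (dr/dλ)^2 + ((r^3 + r)/(r^2 - 1)) (dθ/dλ)^2 = 0
d^2θ/dλ^2 + ((-2*r^2 - 2)/(r^3 - r)) (dr/dλ)(dθ/dλ) = 0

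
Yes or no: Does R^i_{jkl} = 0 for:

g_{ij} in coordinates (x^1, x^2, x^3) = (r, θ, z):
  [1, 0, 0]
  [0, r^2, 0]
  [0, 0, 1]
Non-zero Christoffel symbols:
Γ^r_{θ θ} = -r
Γ^θ_{r θ} = 1/r
Ricci tensor: R_{rr} = 0, R_{rθ} = 0, R_{rz} = 0, R_{θθ} = 0, R_{θz} = 0, R_{zz} = 0
All R_{ij} vanish; in 3 dimensions the Riemann tensor is fully determined by the Ricci tensor, so R^i_{jkl} = 0: the metric is flat (curvilinear coordinates on flat space).
Yes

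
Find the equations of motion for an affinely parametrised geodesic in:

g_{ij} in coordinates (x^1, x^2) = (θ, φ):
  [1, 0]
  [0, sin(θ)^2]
Geodesic equation: d^2x^k/dλ^2 + Γ^k_{ij} (dx^i/dλ)(dx^j/dλ) = 0.
Non-zero Christoffel symbols:
Γ^θ_{φ φ} = -sin(2*θ)/2
Γ^φ_{θ φ} = 1/tan(θ)
Substituting (the symmetric pair Γ^k_{ij}, Γ^k_{ji} combines into a factor 2):
d^2θ/dλ^2 - (sin(2*θ)/2) (dφ/dλ)^2 = 0
d^2φ/dλ^2 + (2/tan(θ)) (dθ/dλ)(dφ/dλ) = 0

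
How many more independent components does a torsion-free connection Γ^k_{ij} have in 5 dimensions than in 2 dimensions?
Independent components in n dimensions: n × n(n+1)/2 = n^2(n+1)/2.
5D: 5 × 15 = 75
2D: 2 × 3 = 6
Difference = 75 - 6 = 69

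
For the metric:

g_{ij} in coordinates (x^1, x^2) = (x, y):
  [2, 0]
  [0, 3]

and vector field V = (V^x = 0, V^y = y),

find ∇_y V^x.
All Christoffel symbols are zero.
∇_y V^x = ∂_y V^x + Γ^x_{y j} V^j
  = (0) + (0)(0) + (0)(y)
  = 0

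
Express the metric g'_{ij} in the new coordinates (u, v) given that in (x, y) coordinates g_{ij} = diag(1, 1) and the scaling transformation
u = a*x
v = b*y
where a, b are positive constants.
Invert the transformation: x = u/a, y = v/b
g'_{ij} = (∂x^k/∂x'^i)(∂x^l/∂x'^j) g_{kl}; with g_{kl} = δ_{kl} this is Σ_k (∂x^k/∂x'^i)(∂x^k/∂x'^j).
Jacobian: ∂x/∂u = 1/a, ∂x/∂v = 0, ∂y/∂u = 0, ∂y/∂v = 1/b
g'_{uu} = (1/a)(1/a) + (0)(0) = 1/a^2
g'_{uv} = (1/a)(0) + (0)(1/b) = 0
g'_{vv} = (0)(0) + (1/b)(1/b) = 1/b^2
g'_{ij} = diag(1/a^2, 1/b^2)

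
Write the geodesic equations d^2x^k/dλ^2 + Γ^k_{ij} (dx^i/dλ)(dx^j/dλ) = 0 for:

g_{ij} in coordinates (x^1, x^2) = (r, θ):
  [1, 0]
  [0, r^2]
Geodesic equation: d^2x^k/dλ^2 + Γ^k_{ij} (dx^i/dλ)(dx^j/dλ) = 0.
Non-zero Christoffel symbols:
Γ^r_{θ θ} = -r
Γ^θ_{r θ} = 1/r
Substituting (the symmetric pair Γ^k_{ij}, Γ^k_{ji} combines into a factor 2):
d^2r/dλ^2 - r (dθ/dλ)^2 = 0
d^2θ/dλ^2 + (2/r) (dr/dλ)(dθ/dλ) = 0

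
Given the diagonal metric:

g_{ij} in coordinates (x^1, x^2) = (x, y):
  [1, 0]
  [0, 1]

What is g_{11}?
With x^1 = x, x^2 = y, g_{11} = g_{xx} is the row-1, column-1 entry of the matrix.
g_{11} = 1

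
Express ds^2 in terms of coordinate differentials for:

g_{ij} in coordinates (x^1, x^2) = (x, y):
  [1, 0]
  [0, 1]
ds^2 = g_{ij} dx^i dx^j; only the non-zero components contribute.
ds^2 = dx^2 + dy^2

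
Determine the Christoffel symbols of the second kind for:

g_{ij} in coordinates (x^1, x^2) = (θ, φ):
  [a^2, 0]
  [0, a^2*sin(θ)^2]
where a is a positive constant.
Using Γ^k_{ij} = (1/2) g^{km} (∂_i g_{mj} + ∂_j g_{mi} - ∂_m g_{ij}); the metric is diagonal, so only the m = k term contributes.
Non-zero symbols (using the symmetry Γ^k_{ij} = Γ^k_{ji}):
Γ^θ_{φ φ} = (1/2) g^{θθ} (∂_φ g_{θφ} + ∂_φ g_{θφ} - ∂_θ g_{φφ}) = (1/2)(1/a^2)((0) + (0) - (a^2*sin(2*θ))) = -sin(2*θ)/2
Γ^φ_{θ φ} = (1/2) g^{φφ} (∂_θ g_{φφ} + ∂_φ g_{φθ} - ∂_φ g_{θφ}) = (1/2)(1/(a^2*sin(θ)^2))((a^2*sin(2*θ)) + (0) - (0)) = 1/tan(θ)
All other Christoffel symbols are zero.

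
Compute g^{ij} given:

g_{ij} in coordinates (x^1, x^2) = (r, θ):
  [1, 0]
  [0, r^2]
The metric is diagonal, so g^{ij} is diagonal with entries 1/g_{ii}: diag(1, 1/(r^2)).
g^{ij}:
  [1, 0]
  [0, 1/r^2]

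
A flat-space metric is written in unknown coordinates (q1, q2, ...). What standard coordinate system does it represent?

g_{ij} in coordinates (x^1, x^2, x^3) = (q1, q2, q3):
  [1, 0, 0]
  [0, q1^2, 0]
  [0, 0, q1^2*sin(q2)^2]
The line element ds^2 = dq1^2 + q1^2 dq2^2 + q1^2 sin(q2)^2 dq3^2 is dr^2 + r^2 dθ^2 + r^2 sin(θ)^2 dφ^2 with q1 = r, q2 = θ, q3 = φ.
spherical coordinates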